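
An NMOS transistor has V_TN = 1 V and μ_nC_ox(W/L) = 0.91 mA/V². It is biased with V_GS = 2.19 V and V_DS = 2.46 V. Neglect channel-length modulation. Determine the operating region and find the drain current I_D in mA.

Saturation; I_D = 0.644 mA

V_ov = V_GS − V_TN = 2.19 − 1 = 1.19 V.
Since V_DS = 2.46 V ≥ V_ov = 1.19 V, the device is in saturation.
I_D = ½ k_n V_ov² = 0.5 × 0.91 × 1.19² = 0.644 mA.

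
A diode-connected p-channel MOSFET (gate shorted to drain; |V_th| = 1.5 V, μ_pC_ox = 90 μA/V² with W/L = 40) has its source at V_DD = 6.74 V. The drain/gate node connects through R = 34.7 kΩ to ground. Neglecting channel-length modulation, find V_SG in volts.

With gate tied to drain, V_SG = V_SD ≥ V_SG − |V_th|, so the device is in saturation.
k_p = μ_pC_ox · (W/L) = 3.6 mA/V².
KCL at the drain: ½ k_p (V_SG − |V_th|)² = (V_DD − V_SG)/R.
Let x = V_SG − 1.5. Then 62.5 x² + x − 5.24 = 0, giving x = 0.282 V (positive root), so V_SG = 1.78 V.
I_D = (V_DD − V_SG)/R = (6.74 − 1.78) / 34.7 = 0.143 mA.

V_SG = 1.78 V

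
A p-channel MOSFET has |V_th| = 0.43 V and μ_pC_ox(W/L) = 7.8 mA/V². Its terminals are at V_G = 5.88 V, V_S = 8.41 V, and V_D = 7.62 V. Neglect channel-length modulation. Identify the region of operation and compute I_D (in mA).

V_SG = V_S − V_G = 8.41 − 5.88 = 2.53 V; V_SD = V_S − V_D = 8.41 − 7.62 = 0.79 V.
V_ov = V_SG − |V_th| = 2.53 − 0.43 = 2.1 V.
Since V_SD = 0.79 V < V_ov = 2.1 V, the device is in the triode region.
I_D = k_p [V_ov · V_SD − ½ V_SD²] = 7.8 × [2.1 × 0.79 − 0.5 × 0.79²] = 10.5 mA.

Triode; I_D = 10.5 mA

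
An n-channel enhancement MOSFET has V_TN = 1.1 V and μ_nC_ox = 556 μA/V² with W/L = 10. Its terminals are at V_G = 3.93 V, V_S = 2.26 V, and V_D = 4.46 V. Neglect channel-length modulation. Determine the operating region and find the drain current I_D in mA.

Saturation; I_D = 0.903 mA

V_GS = V_G − V_S = 3.93 − 2.26 = 1.67 V; V_DS = V_D − V_S = 4.46 − 2.26 = 2.2 V.
k_n = μ_nC_ox · (W/L) = 5.56 mA/V².
V_ov = V_GS − V_TN = 1.67 − 1.1 = 0.57 V.
Since V_DS = 2.2 V ≥ V_ov = 0.57 V, the device is in saturation.
I_D = ½ k_n V_ov² = 0.5 × 5.56 × 0.57² = 0.903 mA.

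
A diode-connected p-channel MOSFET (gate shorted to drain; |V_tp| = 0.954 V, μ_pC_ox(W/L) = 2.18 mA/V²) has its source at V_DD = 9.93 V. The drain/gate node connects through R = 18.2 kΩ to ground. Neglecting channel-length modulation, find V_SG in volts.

V_SG = 1.60 V

With gate tied to drain, V_SG = V_SD ≥ V_SG − |V_tp|, so the device is in saturation.
KCL at the drain: ½ k_p (V_SG − |V_tp|)² = (V_DD − V_SG)/R.
Let x = V_SG − 0.954. Then 19.8 x² + x − 8.976 = 0, giving x = 0.648 V (positive root), so V_SG = 1.6 V.
I_D = (V_DD − V_SG)/R = (9.93 − 1.6) / 18.2 = 0.458 mA.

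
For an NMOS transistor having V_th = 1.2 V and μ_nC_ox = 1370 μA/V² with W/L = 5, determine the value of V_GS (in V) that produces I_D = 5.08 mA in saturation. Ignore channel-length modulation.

V_GS = 2.42 V

k_n = μ_nC_ox · (W/L) = 6.85 mA/V².
In saturation I_D = ½ k_n (V_GS − V_th)², so V_GS − V_th = √(2 I_D / k_n) = √(2 × 5.08 / 6.85) = 1.22 V.
V_GS = 1.2 + 1.22 = 2.42 V.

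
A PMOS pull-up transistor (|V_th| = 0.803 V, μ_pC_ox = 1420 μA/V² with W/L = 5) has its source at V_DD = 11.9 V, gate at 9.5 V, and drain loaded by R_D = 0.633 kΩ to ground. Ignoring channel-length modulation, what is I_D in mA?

I_D = 9.05 mA

V_SG = V_DD − V_G = 11.9 − 9.5 = 2.4 V, so V_ov = 2.4 − 0.803 = 1.6 V.
k_p = μ_pC_ox · (W/L) = 7.1 mA/V².
Assume saturation: I_D = ½ k_p V_ov² = 0.5 × 7.1 × 1.6² = 9.05 mA, giving V_SD = V_DD − I_D R_D = 11.9 − 9.05 × 0.633 = 6.17 V.
V_SD = 6.17 V ≥ V_ov = 1.6 V, confirming saturation.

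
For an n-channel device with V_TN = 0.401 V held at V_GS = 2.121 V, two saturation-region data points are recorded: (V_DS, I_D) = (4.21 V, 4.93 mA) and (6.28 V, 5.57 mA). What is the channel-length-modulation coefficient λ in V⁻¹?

λ = 0.0852 V⁻¹

With V_GS fixed, I_D ∝ (1 + λ V_DS) in saturation, so I_D2/I_D1 = (1 + λ V_DS2)/(1 + λ V_DS1).
5.57/4.93 = 1.13 = (1 + 6.28 λ)/(1 + 4.21 λ).
Solving: λ (I_D1 V_DS2 − I_D2 V_DS1) = I_D2 − I_D1, so λ = (5.57 − 4.93) / (4.93 × 6.28 − 5.57 × 4.21) = 0.64 / 7.51 = 0.0852 V⁻¹.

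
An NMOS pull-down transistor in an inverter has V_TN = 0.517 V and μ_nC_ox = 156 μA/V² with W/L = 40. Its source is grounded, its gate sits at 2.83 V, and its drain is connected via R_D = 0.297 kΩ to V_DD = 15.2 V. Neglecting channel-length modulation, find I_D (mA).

V_GS = V_G = 2.83 V, so V_ov = 2.83 − 0.517 = 2.31 V.
k_n = μ_nC_ox · (W/L) = 6.24 mA/V².
Assume saturation: I_D = ½ k_n V_ov² = 0.5 × 6.24 × 2.31² = 16.7 mA, giving V_DS = V_DD − I_D R_D = 15.2 − 16.7 × 0.297 = 10.2 V.
V_DS = 10.2 V ≥ V_ov = 2.31 V, confirming saturation.

I_D = 16.7 mA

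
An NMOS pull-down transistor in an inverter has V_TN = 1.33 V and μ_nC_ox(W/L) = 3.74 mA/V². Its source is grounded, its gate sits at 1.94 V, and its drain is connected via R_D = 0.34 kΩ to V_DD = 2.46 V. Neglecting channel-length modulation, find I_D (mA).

V_GS = V_G = 1.94 V, so V_ov = 1.94 − 1.33 = 0.61 V.
Assume saturation: I_D = ½ k_n V_ov² = 0.5 × 3.74 × 0.61² = 0.696 mA, giving V_DS = V_DD − I_D R_D = 2.46 − 0.696 × 0.34 = 2.22 V.
V_DS = 2.22 V ≥ V_ov = 0.61 V, confirming saturation.

I_D = 0.696 mA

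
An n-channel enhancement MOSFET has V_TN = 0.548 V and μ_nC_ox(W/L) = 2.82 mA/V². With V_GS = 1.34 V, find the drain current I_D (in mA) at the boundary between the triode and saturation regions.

At the boundary V_DS = V_ov = V_GS − V_TN = 1.34 − 0.548 = 0.792 V.
I_D = ½ k_n V_ov² = 0.5 × 2.82 × 0.792² = 0.884 mA.

I_D = 0.884 mA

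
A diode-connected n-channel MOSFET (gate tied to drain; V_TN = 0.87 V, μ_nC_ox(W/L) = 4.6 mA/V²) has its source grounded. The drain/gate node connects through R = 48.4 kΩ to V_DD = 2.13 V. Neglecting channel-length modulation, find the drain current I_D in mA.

With gate tied to drain, V_GS = V_DS ≥ V_GS − V_TN, so the device is in saturation.
KCL at the drain: ½ k_n (V_GS − V_TN)² = (V_DD − V_GS)/R.
Let x = V_GS − 0.87. Then 111 x² + x − 1.26 = 0, giving x = 0.102 V (positive root), so V_GS = 0.972 V.
I_D = (V_DD − V_GS)/R = (2.13 − 0.972) / 48.4 = 0.0239 mA.

I_D = 0.0239 mA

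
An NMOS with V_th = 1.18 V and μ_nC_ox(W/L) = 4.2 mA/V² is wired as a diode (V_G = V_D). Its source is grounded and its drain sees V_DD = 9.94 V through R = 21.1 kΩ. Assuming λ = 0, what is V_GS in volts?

With gate tied to drain, V_GS = V_DS ≥ V_GS − V_th, so the device is in saturation.
KCL at the drain: ½ k_n (V_GS − V_th)² = (V_DD − V_GS)/R.
Let x = V_GS − 1.18. Then 44.3 x² + x − 8.76 = 0, giving x = 0.433 V (positive root), so V_GS = 1.61 V.
I_D = (V_DD − V_GS)/R = (9.94 − 1.61) / 21.1 = 0.395 mA.

V_GS = 1.61 V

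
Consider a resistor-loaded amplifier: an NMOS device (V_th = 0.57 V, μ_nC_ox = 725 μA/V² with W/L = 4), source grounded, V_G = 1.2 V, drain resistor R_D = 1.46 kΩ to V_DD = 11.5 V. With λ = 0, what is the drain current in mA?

I_D = 0.576 mA

V_GS = V_G = 1.2 V, so V_ov = 1.2 − 0.57 = 0.63 V.
k_n = μ_nC_ox · (W/L) = 2.9 mA/V².
Assume saturation: I_D = ½ k_n V_ov² = 0.5 × 2.9 × 0.63² = 0.576 mA, giving V_DS = V_DD − I_D R_D = 11.5 − 0.576 × 1.46 = 10.7 V.
V_DS = 10.7 V ≥ V_ov = 0.63 V, confirming saturation.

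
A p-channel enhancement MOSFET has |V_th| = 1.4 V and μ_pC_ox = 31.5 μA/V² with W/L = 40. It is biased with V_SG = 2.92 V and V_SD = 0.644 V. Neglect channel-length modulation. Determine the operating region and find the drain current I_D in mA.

k_p = μ_pC_ox · (W/L) = 1.26 mA/V².
V_ov = V_SG − |V_th| = 2.92 − 1.4 = 1.52 V.
Since V_SD = 0.644 V < V_ov = 1.52 V, the device is in the triode region.
I_D = k_p [V_ov · V_SD − ½ V_SD²] = 1.26 × [1.52 × 0.644 − 0.5 × 0.644²] = 0.972 mA.

Triode; I_D = 0.972 mA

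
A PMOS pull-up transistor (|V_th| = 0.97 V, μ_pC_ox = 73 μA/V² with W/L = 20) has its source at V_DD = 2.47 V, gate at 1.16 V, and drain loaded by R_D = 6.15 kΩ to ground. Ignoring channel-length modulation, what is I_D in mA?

I_D = 0.0844 mA

V_SG = V_DD − V_G = 2.47 − 1.16 = 1.31 V, so V_ov = 1.31 − 0.97 = 0.34 V.
k_p = μ_pC_ox · (W/L) = 1.46 mA/V².
Assume saturation: I_D = ½ k_p V_ov² = 0.5 × 1.46 × 0.34² = 0.0844 mA, giving V_SD = V_DD − I_D R_D = 2.47 − 0.0844 × 6.15 = 1.95 V.
V_SD = 1.95 V ≥ V_ov = 0.34 V, confirming saturation.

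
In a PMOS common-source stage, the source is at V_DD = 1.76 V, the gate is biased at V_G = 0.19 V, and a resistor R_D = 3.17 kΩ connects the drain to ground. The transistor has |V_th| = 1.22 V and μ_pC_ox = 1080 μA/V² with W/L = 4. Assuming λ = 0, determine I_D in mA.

V_SG = V_DD − V_G = 1.76 − 0.19 = 1.57 V, so V_ov = 1.57 − 1.22 = 0.35 V.
k_p = μ_pC_ox · (W/L) = 4.32 mA/V².
Assume saturation: I_D = ½ k_p V_ov² = 0.5 × 4.32 × 0.35² = 0.265 mA, giving V_SD = V_DD − I_D R_D = 1.76 − 0.265 × 3.17 = 0.921 V.
V_SD = 0.921 V ≥ V_ov = 0.35 V, confirming saturation.

I_D = 0.265 mA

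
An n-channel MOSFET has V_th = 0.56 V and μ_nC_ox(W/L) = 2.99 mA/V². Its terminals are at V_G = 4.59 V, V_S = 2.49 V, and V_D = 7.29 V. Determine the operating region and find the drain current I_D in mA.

Saturation; I_D = 3.55 mA

V_GS = V_G − V_S = 4.59 − 2.49 = 2.1 V; V_DS = V_D − V_S = 7.29 − 2.49 = 4.8 V.
V_ov = V_GS − V_th = 2.1 − 0.56 = 1.54 V.
Since V_DS = 4.8 V ≥ V_ov = 1.54 V, the device is in saturation.
I_D = ½ k_n V_ov² = 0.5 × 2.99 × 1.54² = 3.55 mA.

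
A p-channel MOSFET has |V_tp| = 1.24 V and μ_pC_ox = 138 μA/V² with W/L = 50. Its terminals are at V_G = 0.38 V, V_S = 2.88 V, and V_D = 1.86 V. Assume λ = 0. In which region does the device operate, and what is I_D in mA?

V_SG = V_S − V_G = 2.88 − 0.38 = 2.5 V; V_SD = V_S − V_D = 2.88 − 1.86 = 1.02 V.
k_p = μ_pC_ox · (W/L) = 6.9 mA/V².
V_ov = V_SG − |V_tp| = 2.5 − 1.24 = 1.26 V.
Since V_SD = 1.02 V < V_ov = 1.26 V, the device is in the triode region.
I_D = k_p [V_ov · V_SD − ½ V_SD²] = 6.9 × [1.26 × 1.02 − 0.5 × 1.02²] = 5.28 mA.

Triode; I_D = 5.28 mA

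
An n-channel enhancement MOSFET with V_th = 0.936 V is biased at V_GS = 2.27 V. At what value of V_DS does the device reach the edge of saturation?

V_DS,sat = 1.33 V

The boundary between triode and saturation is V_DS = V_GS − V_th = V_ov.
V_ov = 2.27 − 0.936 = 1.33 V.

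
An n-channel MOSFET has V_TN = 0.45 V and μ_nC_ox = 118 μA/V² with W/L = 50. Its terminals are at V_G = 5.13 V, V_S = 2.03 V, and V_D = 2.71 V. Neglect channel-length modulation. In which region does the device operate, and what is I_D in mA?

V_GS = V_G − V_S = 5.13 − 2.03 = 3.1 V; V_DS = V_D − V_S = 2.71 − 2.03 = 0.68 V.
k_n = μ_nC_ox · (W/L) = 5.9 mA/V².
V_ov = V_GS − V_TN = 3.1 − 0.45 = 2.65 V.
Since V_DS = 0.68 V < V_ov = 2.65 V, the device is in the triode region.
I_D = k_n [V_ov · V_DS − ½ V_DS²] = 5.9 × [2.65 × 0.68 − 0.5 × 0.68²] = 9.27 mA.

Triode; I_D = 9.27 mA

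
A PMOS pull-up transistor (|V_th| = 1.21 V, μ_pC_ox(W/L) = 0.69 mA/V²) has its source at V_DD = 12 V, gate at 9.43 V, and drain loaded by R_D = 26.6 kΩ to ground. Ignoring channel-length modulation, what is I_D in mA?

V_SG = V_DD − V_G = 12 − 9.43 = 2.57 V, so V_ov = 2.57 − 1.21 = 1.36 V.
Assume saturation: I_D = ½ k_p V_ov² = 0.5 × 0.69 × 1.36² = 0.638 mA, giving V_SD = V_DD − I_D R_D = 12 − 0.638 × 26.6 = -4.97 V.
But -4.97 V < V_ov = 1.36 V, so the device is actually in triode.
In triode I_D = k_p[V_ov V_SD − ½ V_SD²] and I_D = (V_DD − V_SD)/R_D. Equating: 9.18 V_SD² − 25.96 V_SD + 12 = 0, giving V_SD = 0.582 V (the root below V_ov).
I_D = (12 − 0.582) / 26.6 = 0.429 mA.

I_D = 0.429 mA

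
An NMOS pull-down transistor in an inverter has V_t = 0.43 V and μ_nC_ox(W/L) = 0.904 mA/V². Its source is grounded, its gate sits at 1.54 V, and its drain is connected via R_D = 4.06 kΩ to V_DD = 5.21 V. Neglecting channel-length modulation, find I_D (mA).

V_GS = V_G = 1.54 V, so V_ov = 1.54 − 0.43 = 1.11 V.
Assume saturation: I_D = ½ k_n V_ov² = 0.5 × 0.904 × 1.11² = 0.557 mA, giving V_DS = V_DD − I_D R_D = 5.21 − 0.557 × 4.06 = 2.95 V.
V_DS = 2.95 V ≥ V_ov = 1.11 V, confirming saturation.

I_D = 0.557 mA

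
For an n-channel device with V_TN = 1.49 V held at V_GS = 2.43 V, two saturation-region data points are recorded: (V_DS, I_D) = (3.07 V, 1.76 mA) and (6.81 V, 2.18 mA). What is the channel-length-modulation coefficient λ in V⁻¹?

With V_GS fixed, I_D ∝ (1 + λ V_DS) in saturation, so I_D2/I_D1 = (1 + λ V_DS2)/(1 + λ V_DS1).
2.18/1.76 = 1.239 = (1 + 6.81 λ)/(1 + 3.07 λ).
Solving: λ (I_D1 V_DS2 − I_D2 V_DS1) = I_D2 − I_D1, so λ = (2.18 − 1.76) / (1.76 × 6.81 − 2.18 × 3.07) = 0.42 / 5.29 = 0.0794 V⁻¹.

λ = 0.0794 V⁻¹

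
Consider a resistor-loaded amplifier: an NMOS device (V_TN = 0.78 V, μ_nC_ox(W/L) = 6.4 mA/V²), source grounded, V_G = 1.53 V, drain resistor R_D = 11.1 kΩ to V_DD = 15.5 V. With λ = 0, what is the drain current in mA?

I_D = 1.36 mA

V_GS = V_G = 1.53 V, so V_ov = 1.53 − 0.78 = 0.75 V.
Assume saturation: I_D = ½ k_n V_ov² = 0.5 × 6.4 × 0.75² = 1.8 mA, giving V_DS = V_DD − I_D R_D = 15.5 − 1.8 × 11.1 = -4.48 V.
But -4.48 V < V_ov = 0.75 V, so the device is actually in triode.
In triode I_D = k_n[V_ov V_DS − ½ V_DS²] and I_D = (V_DD − V_DS)/R_D. Equating: 35.5 V_DS² − 54.28 V_DS + 15.5 = 0, giving V_DS = 0.38 V (the root below V_ov).
I_D = (15.5 − 0.38) / 11.1 = 1.36 mA.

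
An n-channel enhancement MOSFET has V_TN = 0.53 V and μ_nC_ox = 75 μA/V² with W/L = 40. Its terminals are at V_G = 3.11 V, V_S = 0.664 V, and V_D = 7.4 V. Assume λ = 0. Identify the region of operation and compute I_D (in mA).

Saturation; I_D = 5.51 mA

V_GS = V_G − V_S = 3.11 − 0.664 = 2.45 V; V_DS = V_D − V_S = 7.4 − 0.664 = 6.74 V.
k_n = μ_nC_ox · (W/L) = 3 mA/V².
V_ov = V_GS − V_TN = 2.45 − 0.53 = 1.92 V.
Since V_DS = 6.74 V ≥ V_ov = 1.92 V, the device is in saturation.
I_D = ½ k_n V_ov² = 0.5 × 3 × 1.92² = 5.51 mA.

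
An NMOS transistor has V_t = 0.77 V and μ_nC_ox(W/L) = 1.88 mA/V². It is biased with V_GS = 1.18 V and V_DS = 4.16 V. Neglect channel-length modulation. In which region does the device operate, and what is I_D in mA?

Saturation; I_D = 0.158 mA

V_ov = V_GS − V_t = 1.18 − 0.77 = 0.41 V.
Since V_DS = 4.16 V ≥ V_ov = 0.41 V, the device is in saturation.
I_D = ½ k_n V_ov² = 0.5 × 1.88 × 0.41² = 0.158 mA.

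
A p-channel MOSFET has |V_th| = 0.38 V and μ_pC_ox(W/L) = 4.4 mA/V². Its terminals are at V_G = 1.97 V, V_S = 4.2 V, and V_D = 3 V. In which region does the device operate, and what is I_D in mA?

Triode; I_D = 6.60 mA

V_SG = V_S − V_G = 4.2 − 1.97 = 2.23 V; V_SD = V_S − V_D = 4.2 − 3 = 1.2 V.
V_ov = V_SG − |V_th| = 2.23 − 0.38 = 1.85 V.
Since V_SD = 1.2 V < V_ov = 1.85 V, the device is in the triode region.
I_D = k_p [V_ov · V_SD − ½ V_SD²] = 4.4 × [1.85 × 1.2 − 0.5 × 1.2²] = 6.6 mA.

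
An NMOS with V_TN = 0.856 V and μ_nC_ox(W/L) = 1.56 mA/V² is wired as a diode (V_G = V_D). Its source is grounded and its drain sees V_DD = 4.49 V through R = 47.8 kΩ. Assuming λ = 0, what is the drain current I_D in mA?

I_D = 0.0698 mA

With gate tied to drain, V_GS = V_DS ≥ V_GS − V_TN, so the device is in saturation.
KCL at the drain: ½ k_n (V_GS − V_TN)² = (V_DD − V_GS)/R.
Let x = V_GS − 0.856. Then 37.3 x² + x − 3.634 = 0, giving x = 0.299 V (positive root), so V_GS = 1.16 V.
I_D = (V_DD − V_GS)/R = (4.49 − 1.16) / 47.8 = 0.0698 mA.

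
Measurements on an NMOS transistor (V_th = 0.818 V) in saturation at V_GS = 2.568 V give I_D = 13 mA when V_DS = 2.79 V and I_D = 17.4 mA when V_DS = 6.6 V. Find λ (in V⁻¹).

λ = 0.118 V⁻¹

With V_GS fixed, I_D ∝ (1 + λ V_DS) in saturation, so I_D2/I_D1 = (1 + λ V_DS2)/(1 + λ V_DS1).
17.4/13 = 1.338 = (1 + 6.6 λ)/(1 + 2.79 λ).
Solving: λ (I_D1 V_DS2 − I_D2 V_DS1) = I_D2 − I_D1, so λ = (17.4 − 13) / (13 × 6.6 − 17.4 × 2.79) = 4.4 / 37.3 = 0.118 V⁻¹.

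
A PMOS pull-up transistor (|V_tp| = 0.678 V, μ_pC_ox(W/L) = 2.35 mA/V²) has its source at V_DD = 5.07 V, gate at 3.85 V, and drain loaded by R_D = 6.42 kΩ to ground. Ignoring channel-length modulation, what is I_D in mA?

I_D = 0.345 mA

V_SG = V_DD − V_G = 5.07 − 3.85 = 1.22 V, so V_ov = 1.22 − 0.678 = 0.542 V.
Assume saturation: I_D = ½ k_p V_ov² = 0.5 × 2.35 × 0.542² = 0.345 mA, giving V_SD = V_DD − I_D R_D = 5.07 − 0.345 × 6.42 = 2.85 V.
V_SD = 2.85 V ≥ V_ov = 0.542 V, confirming saturation.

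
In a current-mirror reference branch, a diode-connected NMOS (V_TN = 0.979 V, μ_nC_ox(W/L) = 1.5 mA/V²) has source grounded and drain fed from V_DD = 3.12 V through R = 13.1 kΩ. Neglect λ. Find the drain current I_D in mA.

I_D = 0.131 mA

With gate tied to drain, V_GS = V_DS ≥ V_GS − V_TN, so the device is in saturation.
KCL at the drain: ½ k_n (V_GS − V_TN)² = (V_DD − V_GS)/R.
Let x = V_GS − 0.979. Then 9.82 x² + x − 2.141 = 0, giving x = 0.419 V (positive root), so V_GS = 1.4 V.
I_D = (V_DD − V_GS)/R = (3.12 − 1.4) / 13.1 = 0.131 mA.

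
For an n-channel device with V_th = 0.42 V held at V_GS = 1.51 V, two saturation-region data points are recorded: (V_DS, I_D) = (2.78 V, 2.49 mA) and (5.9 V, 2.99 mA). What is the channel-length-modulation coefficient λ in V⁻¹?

With V_GS fixed, I_D ∝ (1 + λ V_DS) in saturation, so I_D2/I_D1 = (1 + λ V_DS2)/(1 + λ V_DS1).
2.99/2.49 = 1.201 = (1 + 5.9 λ)/(1 + 2.78 λ).
Solving: λ (I_D1 V_DS2 − I_D2 V_DS1) = I_D2 − I_D1, so λ = (2.99 − 2.49) / (2.49 × 5.9 − 2.99 × 2.78) = 0.5 / 6.38 = 0.0784 V⁻¹.

λ = 0.0784 V⁻¹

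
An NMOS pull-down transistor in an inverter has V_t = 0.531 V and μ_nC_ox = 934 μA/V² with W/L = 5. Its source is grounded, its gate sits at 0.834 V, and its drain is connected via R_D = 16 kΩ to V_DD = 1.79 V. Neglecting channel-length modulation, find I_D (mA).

V_GS = V_G = 0.834 V, so V_ov = 0.834 − 0.531 = 0.303 V.
k_n = μ_nC_ox · (W/L) = 4.67 mA/V².
Assume saturation: I_D = ½ k_n V_ov² = 0.5 × 4.67 × 0.303² = 0.214 mA, giving V_DS = V_DD − I_D R_D = 1.79 − 0.214 × 16 = -1.64 V.
But -1.64 V < V_ov = 0.303 V, so the device is actually in triode.
In triode I_D = k_n[V_ov V_DS − ½ V_DS²] and I_D = (V_DD − V_DS)/R_D. Equating: 37.4 V_DS² − 23.64 V_DS + 1.79 = 0, giving V_DS = 0.0879 V (the root below V_ov).
I_D = (1.79 − 0.0879) / 16 = 0.106 mA.

I_D = 0.106 mA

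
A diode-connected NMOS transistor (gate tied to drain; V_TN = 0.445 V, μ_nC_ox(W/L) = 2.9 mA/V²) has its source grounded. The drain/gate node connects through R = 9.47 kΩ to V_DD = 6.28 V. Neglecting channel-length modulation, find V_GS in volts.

V_GS = 1.06 V

With gate tied to drain, V_GS = V_DS ≥ V_GS − V_TN, so the device is in saturation.
KCL at the drain: ½ k_n (V_GS − V_TN)² = (V_DD − V_GS)/R.
Let x = V_GS − 0.445. Then 13.7 x² + x − 5.835 = 0, giving x = 0.616 V (positive root), so V_GS = 1.06 V.
I_D = (V_DD − V_GS)/R = (6.28 − 1.06) / 9.47 = 0.551 mA.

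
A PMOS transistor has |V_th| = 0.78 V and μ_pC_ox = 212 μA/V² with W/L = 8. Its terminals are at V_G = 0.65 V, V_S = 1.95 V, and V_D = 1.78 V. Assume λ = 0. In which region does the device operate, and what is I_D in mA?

V_SG = V_S − V_G = 1.95 − 0.65 = 1.3 V; V_SD = V_S − V_D = 1.95 − 1.78 = 0.17 V.
k_p = μ_pC_ox · (W/L) = 1.696 mA/V².
V_ov = V_SG − |V_th| = 1.3 − 0.78 = 0.52 V.
Since V_SD = 0.17 V < V_ov = 0.52 V, the device is in the triode region.
I_D = k_p [V_ov · V_SD − ½ V_SD²] = 1.696 × [0.52 × 0.17 − 0.5 × 0.17²] = 0.125 mA.

Triode; I_D = 0.125 mA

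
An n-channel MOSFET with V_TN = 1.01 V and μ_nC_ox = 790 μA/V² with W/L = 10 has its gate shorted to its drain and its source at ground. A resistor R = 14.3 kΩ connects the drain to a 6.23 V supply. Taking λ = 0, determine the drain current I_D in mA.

I_D = 0.344 mA

With gate tied to drain, V_GS = V_DS ≥ V_GS − V_TN, so the device is in saturation.
k_n = μ_nC_ox · (W/L) = 7.9 mA/V².
KCL at the drain: ½ k_n (V_GS − V_TN)² = (V_DD − V_GS)/R.
Let x = V_GS − 1.01. Then 56.5 x² + x − 5.22 = 0, giving x = 0.295 V (positive root), so V_GS = 1.31 V.
I_D = (V_DD − V_GS)/R = (6.23 − 1.31) / 14.3 = 0.344 mA.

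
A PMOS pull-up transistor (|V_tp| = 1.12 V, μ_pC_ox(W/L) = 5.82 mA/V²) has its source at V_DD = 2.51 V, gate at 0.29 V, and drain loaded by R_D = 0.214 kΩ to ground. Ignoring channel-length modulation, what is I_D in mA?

V_SG = V_DD − V_G = 2.51 − 0.29 = 2.22 V, so V_ov = 2.22 − 1.12 = 1.1 V.
Assume saturation: I_D = ½ k_p V_ov² = 0.5 × 5.82 × 1.1² = 3.52 mA, giving V_SD = V_DD − I_D R_D = 2.51 − 3.52 × 0.214 = 1.76 V.
V_SD = 1.76 V ≥ V_ov = 1.1 V, confirming saturation.

I_D = 3.52 mA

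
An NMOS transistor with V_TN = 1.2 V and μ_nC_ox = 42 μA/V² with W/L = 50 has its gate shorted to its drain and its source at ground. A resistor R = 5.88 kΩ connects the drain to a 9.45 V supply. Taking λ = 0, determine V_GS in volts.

V_GS = 2.28 V

With gate tied to drain, V_GS = V_DS ≥ V_GS − V_TN, so the device is in saturation.
k_n = μ_nC_ox · (W/L) = 2.1 mA/V².
KCL at the drain: ½ k_n (V_GS − V_TN)² = (V_DD − V_GS)/R.
Let x = V_GS − 1.2. Then 6.17 x² + x − 8.25 = 0, giving x = 1.08 V (positive root), so V_GS = 2.28 V.
I_D = (V_DD − V_GS)/R = (9.45 − 2.28) / 5.88 = 1.22 mA.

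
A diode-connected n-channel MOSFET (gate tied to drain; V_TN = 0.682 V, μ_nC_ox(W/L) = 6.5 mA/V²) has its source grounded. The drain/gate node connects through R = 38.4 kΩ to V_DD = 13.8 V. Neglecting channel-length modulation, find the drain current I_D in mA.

With gate tied to drain, V_GS = V_DS ≥ V_GS − V_TN, so the device is in saturation.
KCL at the drain: ½ k_n (V_GS − V_TN)² = (V_DD − V_GS)/R.
Let x = V_GS − 0.682. Then 125 x² + x − 13.12 = 0, giving x = 0.32 V (positive root), so V_GS = 1 V.
I_D = (V_DD − V_GS)/R = (13.8 − 1) / 38.4 = 0.333 mA.

I_D = 0.333 mA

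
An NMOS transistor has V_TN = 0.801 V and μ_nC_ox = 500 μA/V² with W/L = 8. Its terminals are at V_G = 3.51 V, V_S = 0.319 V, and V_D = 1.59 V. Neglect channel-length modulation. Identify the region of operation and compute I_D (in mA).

Triode; I_D = 8.92 mA

V_GS = V_G − V_S = 3.51 − 0.319 = 3.19 V; V_DS = V_D − V_S = 1.59 − 0.319 = 1.27 V.
k_n = μ_nC_ox · (W/L) = 4 mA/V².
V_ov = V_GS − V_TN = 3.19 − 0.801 = 2.39 V.
Since V_DS = 1.27 V < V_ov = 2.39 V, the device is in the triode region.
I_D = k_n [V_ov · V_DS − ½ V_DS²] = 4 × [2.39 × 1.27 − 0.5 × 1.27²] = 8.92 mA.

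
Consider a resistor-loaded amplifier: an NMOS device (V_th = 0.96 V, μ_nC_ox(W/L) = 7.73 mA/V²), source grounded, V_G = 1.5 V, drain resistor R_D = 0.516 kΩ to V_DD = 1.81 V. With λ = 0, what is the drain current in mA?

I_D = 1.13 mA

V_GS = V_G = 1.5 V, so V_ov = 1.5 − 0.96 = 0.54 V.
Assume saturation: I_D = ½ k_n V_ov² = 0.5 × 7.73 × 0.54² = 1.13 mA, giving V_DS = V_DD − I_D R_D = 1.81 − 1.13 × 0.516 = 1.23 V.
V_DS = 1.23 V ≥ V_ov = 0.54 V, confirming saturation.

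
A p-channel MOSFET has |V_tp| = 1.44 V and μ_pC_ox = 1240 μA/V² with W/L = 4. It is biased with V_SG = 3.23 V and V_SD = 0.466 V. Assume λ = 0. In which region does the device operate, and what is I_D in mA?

Triode; I_D = 3.60 mA

k_p = μ_pC_ox · (W/L) = 4.96 mA/V².
V_ov = V_SG − |V_tp| = 3.23 − 1.44 = 1.79 V.
Since V_SD = 0.466 V < V_ov = 1.79 V, the device is in the triode region.
I_D = k_p [V_ov · V_SD − ½ V_SD²] = 4.96 × [1.79 × 0.466 − 0.5 × 0.466²] = 3.6 mA.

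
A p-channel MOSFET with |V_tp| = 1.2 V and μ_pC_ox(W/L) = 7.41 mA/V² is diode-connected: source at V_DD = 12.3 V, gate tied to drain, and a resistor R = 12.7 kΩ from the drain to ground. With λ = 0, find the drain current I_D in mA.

I_D = 0.837 mA

With gate tied to drain, V_SG = V_SD ≥ V_SG − |V_tp|, so the device is in saturation.
KCL at the drain: ½ k_p (V_SG − |V_tp|)² = (V_DD − V_SG)/R.
Let x = V_SG − 1.2. Then 47.1 x² + x − 11.1 = 0, giving x = 0.475 V (positive root), so V_SG = 1.68 V.
I_D = (V_DD − V_SG)/R = (12.3 − 1.68) / 12.7 = 0.837 mA.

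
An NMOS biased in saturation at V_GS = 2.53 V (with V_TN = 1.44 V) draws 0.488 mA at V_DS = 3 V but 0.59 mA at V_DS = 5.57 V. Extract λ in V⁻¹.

λ = 0.108 V⁻¹

With V_GS fixed, I_D ∝ (1 + λ V_DS) in saturation, so I_D2/I_D1 = (1 + λ V_DS2)/(1 + λ V_DS1).
0.59/0.488 = 1.209 = (1 + 5.57 λ)/(1 + 3 λ).
Solving: λ (I_D1 V_DS2 − I_D2 V_DS1) = I_D2 − I_D1, so λ = (0.59 − 0.488) / (0.488 × 5.57 − 0.59 × 3) = 0.102 / 0.948 = 0.108 V⁻¹.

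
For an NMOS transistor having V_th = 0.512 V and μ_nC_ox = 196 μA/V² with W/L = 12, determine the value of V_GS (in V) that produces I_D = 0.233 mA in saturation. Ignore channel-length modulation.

V_GS = 0.957 V

k_n = μ_nC_ox · (W/L) = 2.352 mA/V².
In saturation I_D = ½ k_n (V_GS − V_th)², so V_GS − V_th = √(2 I_D / k_n) = √(2 × 0.233 / 2.352) = 0.445 V.
V_GS = 0.512 + 0.445 = 0.957 V.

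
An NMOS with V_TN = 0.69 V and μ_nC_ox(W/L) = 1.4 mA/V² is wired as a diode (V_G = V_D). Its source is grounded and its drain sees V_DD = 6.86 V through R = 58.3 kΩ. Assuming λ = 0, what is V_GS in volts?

V_GS = 1.07 V

With gate tied to drain, V_GS = V_DS ≥ V_GS − V_TN, so the device is in saturation.
KCL at the drain: ½ k_n (V_GS − V_TN)² = (V_DD − V_GS)/R.
Let x = V_GS − 0.69. Then 40.8 x² + x − 6.17 = 0, giving x = 0.377 V (positive root), so V_GS = 1.07 V.
I_D = (V_DD − V_GS)/R = (6.86 − 1.07) / 58.3 = 0.0994 mA.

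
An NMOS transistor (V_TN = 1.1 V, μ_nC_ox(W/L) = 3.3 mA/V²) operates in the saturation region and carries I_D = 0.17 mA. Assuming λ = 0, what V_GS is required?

In saturation I_D = ½ k_n (V_GS − V_TN)², so V_GS − V_TN = √(2 I_D / k_n) = √(2 × 0.17 / 3.3) = 0.321 V.
V_GS = 1.1 + 0.321 = 1.42 V.

V_GS = 1.42 V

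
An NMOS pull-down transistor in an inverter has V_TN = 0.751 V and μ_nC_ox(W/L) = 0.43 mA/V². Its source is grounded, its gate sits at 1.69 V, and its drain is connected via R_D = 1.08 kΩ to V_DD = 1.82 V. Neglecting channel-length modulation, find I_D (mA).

I_D = 0.190 mA

V_GS = V_G = 1.69 V, so V_ov = 1.69 − 0.751 = 0.939 V.
Assume saturation: I_D = ½ k_n V_ov² = 0.5 × 0.43 × 0.939² = 0.19 mA, giving V_DS = V_DD − I_D R_D = 1.82 − 0.19 × 1.08 = 1.62 V.
V_DS = 1.62 V ≥ V_ov = 0.939 V, confirming saturation.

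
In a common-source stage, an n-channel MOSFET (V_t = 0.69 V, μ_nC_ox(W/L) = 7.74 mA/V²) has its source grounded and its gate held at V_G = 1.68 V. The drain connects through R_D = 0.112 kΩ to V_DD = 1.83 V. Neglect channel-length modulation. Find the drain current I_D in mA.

I_D = 3.79 mA

V_GS = V_G = 1.68 V, so V_ov = 1.68 − 0.69 = 0.99 V.
Assume saturation: I_D = ½ k_n V_ov² = 0.5 × 7.74 × 0.99² = 3.79 mA, giving V_DS = V_DD − I_D R_D = 1.83 − 3.79 × 0.112 = 1.41 V.
V_DS = 1.41 V ≥ V_ov = 0.99 V, confirming saturation.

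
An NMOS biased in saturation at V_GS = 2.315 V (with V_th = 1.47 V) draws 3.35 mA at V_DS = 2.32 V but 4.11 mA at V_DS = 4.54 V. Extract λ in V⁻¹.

With V_GS fixed, I_D ∝ (1 + λ V_DS) in saturation, so I_D2/I_D1 = (1 + λ V_DS2)/(1 + λ V_DS1).
4.11/3.35 = 1.227 = (1 + 4.54 λ)/(1 + 2.32 λ).
Solving: λ (I_D1 V_DS2 − I_D2 V_DS1) = I_D2 − I_D1, so λ = (4.11 − 3.35) / (3.35 × 4.54 − 4.11 × 2.32) = 0.76 / 5.67 = 0.134 V⁻¹.

λ = 0.134 V⁻¹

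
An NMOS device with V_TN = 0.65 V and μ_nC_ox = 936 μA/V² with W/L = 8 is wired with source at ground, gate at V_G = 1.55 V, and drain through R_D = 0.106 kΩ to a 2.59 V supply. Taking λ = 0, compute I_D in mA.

V_GS = V_G = 1.55 V, so V_ov = 1.55 − 0.65 = 0.9 V.
k_n = μ_nC_ox · (W/L) = 7.488 mA/V².
Assume saturation: I_D = ½ k_n V_ov² = 0.5 × 7.488 × 0.9² = 3.03 mA, giving V_DS = V_DD − I_D R_D = 2.59 − 3.03 × 0.106 = 2.27 V.
V_DS = 2.27 V ≥ V_ov = 0.9 V, confirming saturation.

I_D = 3.03 mA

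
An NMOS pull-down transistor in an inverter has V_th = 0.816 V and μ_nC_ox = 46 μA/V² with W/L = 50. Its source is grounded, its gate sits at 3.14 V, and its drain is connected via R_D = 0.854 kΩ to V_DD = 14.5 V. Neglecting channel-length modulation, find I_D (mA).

V_GS = V_G = 3.14 V, so V_ov = 3.14 − 0.816 = 2.32 V.
k_n = μ_nC_ox · (W/L) = 2.3 mA/V².
Assume saturation: I_D = ½ k_n V_ov² = 0.5 × 2.3 × 2.32² = 6.21 mA, giving V_DS = V_DD − I_D R_D = 14.5 − 6.21 × 0.854 = 9.2 V.
V_DS = 9.2 V ≥ V_ov = 2.32 V, confirming saturation.

I_D = 6.21 mA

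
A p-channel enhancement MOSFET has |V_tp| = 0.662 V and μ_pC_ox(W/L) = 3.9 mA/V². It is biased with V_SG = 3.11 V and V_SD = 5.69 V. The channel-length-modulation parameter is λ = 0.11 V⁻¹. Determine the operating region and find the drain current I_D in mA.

V_ov = V_SG − |V_tp| = 3.11 − 0.662 = 2.45 V.
Since V_SD = 5.69 V ≥ V_ov = 2.45 V, the device is in saturation.
I_D = ½ k_p V_ov² (1 + λ V_SD) = 0.5 × 3.9 × 2.45² × (1 + 0.11 × 5.69) = 19 mA.

Saturation; I_D = 19.0 mA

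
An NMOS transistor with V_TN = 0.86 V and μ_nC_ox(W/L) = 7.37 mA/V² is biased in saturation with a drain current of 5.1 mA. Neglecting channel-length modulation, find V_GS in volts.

V_GS = 2.04 V

In saturation I_D = ½ k_n (V_GS − V_TN)², so V_GS − V_TN = √(2 I_D / k_n) = √(2 × 5.1 / 7.37) = 1.18 V.
V_GS = 0.86 + 1.18 = 2.04 V.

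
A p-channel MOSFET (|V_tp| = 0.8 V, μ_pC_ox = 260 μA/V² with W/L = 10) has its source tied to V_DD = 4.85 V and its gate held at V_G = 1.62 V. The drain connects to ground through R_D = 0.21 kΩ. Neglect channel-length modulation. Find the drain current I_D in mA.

I_D = 7.68 mA

V_SG = V_DD − V_G = 4.85 − 1.62 = 3.23 V, so V_ov = 3.23 − 0.8 = 2.43 V.
k_p = μ_pC_ox · (W/L) = 2.6 mA/V².
Assume saturation: I_D = ½ k_p V_ov² = 0.5 × 2.6 × 2.43² = 7.68 mA, giving V_SD = V_DD − I_D R_D = 4.85 − 7.68 × 0.21 = 3.24 V.
V_SD = 3.24 V ≥ V_ov = 2.43 V, confirming saturation.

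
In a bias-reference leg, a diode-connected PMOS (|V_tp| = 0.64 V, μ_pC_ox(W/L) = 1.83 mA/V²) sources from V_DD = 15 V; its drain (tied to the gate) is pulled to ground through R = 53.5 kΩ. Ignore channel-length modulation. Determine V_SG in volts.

V_SG = 1.17 V

With gate tied to drain, V_SG = V_SD ≥ V_SG − |V_tp|, so the device is in saturation.
KCL at the drain: ½ k_p (V_SG − |V_tp|)² = (V_DD − V_SG)/R.
Let x = V_SG − 0.64. Then 49 x² + x − 14.36 = 0, giving x = 0.531 V (positive root), so V_SG = 1.17 V.
I_D = (V_DD − V_SG)/R = (15 − 1.17) / 53.5 = 0.258 mA.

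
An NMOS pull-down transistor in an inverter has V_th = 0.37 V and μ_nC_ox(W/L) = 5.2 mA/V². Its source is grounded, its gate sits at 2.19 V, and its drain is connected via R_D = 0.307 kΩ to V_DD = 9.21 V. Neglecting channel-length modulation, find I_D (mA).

I_D = 8.61 mA

V_GS = V_G = 2.19 V, so V_ov = 2.19 − 0.37 = 1.82 V.
Assume saturation: I_D = ½ k_n V_ov² = 0.5 × 5.2 × 1.82² = 8.61 mA, giving V_DS = V_DD − I_D R_D = 9.21 − 8.61 × 0.307 = 6.57 V.
V_DS = 6.57 V ≥ V_ov = 1.82 V, confirming saturation.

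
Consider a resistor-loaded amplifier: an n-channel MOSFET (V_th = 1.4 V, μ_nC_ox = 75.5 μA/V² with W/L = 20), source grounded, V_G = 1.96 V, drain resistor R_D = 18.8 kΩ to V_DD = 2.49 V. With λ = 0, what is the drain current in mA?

I_D = 0.123 mA

V_GS = V_G = 1.96 V, so V_ov = 1.96 − 1.4 = 0.56 V.
k_n = μ_nC_ox · (W/L) = 1.51 mA/V².
Assume saturation: I_D = ½ k_n V_ov² = 0.5 × 1.51 × 0.56² = 0.237 mA, giving V_DS = V_DD − I_D R_D = 2.49 − 0.237 × 18.8 = -1.96 V.
But -1.96 V < V_ov = 0.56 V, so the device is actually in triode.
In triode I_D = k_n[V_ov V_DS − ½ V_DS²] and I_D = (V_DD − V_DS)/R_D. Equating: 14.2 V_DS² − 16.9 V_DS + 2.49 = 0, giving V_DS = 0.172 V (the root below V_ov).
I_D = (2.49 − 0.172) / 18.8 = 0.123 mA.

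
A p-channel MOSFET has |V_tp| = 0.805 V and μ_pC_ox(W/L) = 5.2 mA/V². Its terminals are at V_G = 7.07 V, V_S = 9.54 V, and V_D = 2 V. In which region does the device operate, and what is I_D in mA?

Saturation; I_D = 7.21 mA

V_SG = V_S − V_G = 9.54 − 7.07 = 2.47 V; V_SD = V_S − V_D = 9.54 − 2 = 7.54 V.
V_ov = V_SG − |V_tp| = 2.47 − 0.805 = 1.66 V.
Since V_SD = 7.54 V ≥ V_ov = 1.66 V, the device is in saturation.
I_D = ½ k_p V_ov² = 0.5 × 5.2 × 1.66² = 7.21 mA.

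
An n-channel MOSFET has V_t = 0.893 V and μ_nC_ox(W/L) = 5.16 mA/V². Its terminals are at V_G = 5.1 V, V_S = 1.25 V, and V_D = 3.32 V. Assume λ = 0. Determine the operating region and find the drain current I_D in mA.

Triode; I_D = 20.5 mA

V_GS = V_G − V_S = 5.1 − 1.25 = 3.85 V; V_DS = V_D − V_S = 3.32 − 1.25 = 2.07 V.
V_ov = V_GS − V_t = 3.85 − 0.893 = 2.96 V.
Since V_DS = 2.07 V < V_ov = 2.96 V, the device is in the triode region.
I_D = k_n [V_ov · V_DS − ½ V_DS²] = 5.16 × [2.96 × 2.07 − 0.5 × 2.07²] = 20.5 mA.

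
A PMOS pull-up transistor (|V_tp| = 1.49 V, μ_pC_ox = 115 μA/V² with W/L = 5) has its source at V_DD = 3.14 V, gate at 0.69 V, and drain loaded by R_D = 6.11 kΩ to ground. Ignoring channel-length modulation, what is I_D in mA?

V_SG = V_DD − V_G = 3.14 − 0.69 = 2.45 V, so V_ov = 2.45 − 1.49 = 0.96 V.
k_p = μ_pC_ox · (W/L) = 0.575 mA/V².
Assume saturation: I_D = ½ k_p V_ov² = 0.5 × 0.575 × 0.96² = 0.265 mA, giving V_SD = V_DD − I_D R_D = 3.14 − 0.265 × 6.11 = 1.52 V.
V_SD = 1.52 V ≥ V_ov = 0.96 V, confirming saturation.

I_D = 0.265 mA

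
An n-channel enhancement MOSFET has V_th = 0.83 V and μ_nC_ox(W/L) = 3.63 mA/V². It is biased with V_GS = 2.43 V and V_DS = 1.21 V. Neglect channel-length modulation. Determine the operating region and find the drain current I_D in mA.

Triode; I_D = 4.37 mA

V_ov = V_GS − V_th = 2.43 − 0.83 = 1.6 V.
Since V_DS = 1.21 V < V_ov = 1.6 V, the device is in the triode region.
I_D = k_n [V_ov · V_DS − ½ V_DS²] = 3.63 × [1.6 × 1.21 − 0.5 × 1.21²] = 4.37 mA.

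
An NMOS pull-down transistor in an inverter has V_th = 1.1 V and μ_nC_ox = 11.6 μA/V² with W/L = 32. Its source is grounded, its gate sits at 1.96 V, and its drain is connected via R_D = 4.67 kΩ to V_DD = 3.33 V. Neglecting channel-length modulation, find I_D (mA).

I_D = 0.137 mA

V_GS = V_G = 1.96 V, so V_ov = 1.96 − 1.1 = 0.86 V.
k_n = μ_nC_ox · (W/L) = 0.3712 mA/V².
Assume saturation: I_D = ½ k_n V_ov² = 0.5 × 0.3712 × 0.86² = 0.137 mA, giving V_DS = V_DD − I_D R_D = 3.33 − 0.137 × 4.67 = 2.69 V.
V_DS = 2.69 V ≥ V_ov = 0.86 V, confirming saturation.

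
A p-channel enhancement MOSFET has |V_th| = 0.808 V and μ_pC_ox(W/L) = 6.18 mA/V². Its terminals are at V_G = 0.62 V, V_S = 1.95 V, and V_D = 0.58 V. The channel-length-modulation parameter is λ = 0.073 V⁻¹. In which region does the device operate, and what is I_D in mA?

V_SG = V_S − V_G = 1.95 − 0.62 = 1.33 V; V_SD = V_S − V_D = 1.95 − 0.58 = 1.37 V.
V_ov = V_SG − |V_th| = 1.33 − 0.808 = 0.522 V.
Since V_SD = 1.37 V ≥ V_ov = 0.522 V, the device is in saturation.
I_D = ½ k_p V_ov² (1 + λ V_SD) = 0.5 × 6.18 × 0.522² × (1 + 0.073 × 1.37) = 0.926 mA.

Saturation; I_D = 0.926 mA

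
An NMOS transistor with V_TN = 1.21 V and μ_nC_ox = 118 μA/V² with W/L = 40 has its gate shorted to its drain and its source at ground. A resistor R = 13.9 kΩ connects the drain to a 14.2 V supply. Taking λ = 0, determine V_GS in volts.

With gate tied to drain, V_GS = V_DS ≥ V_GS − V_TN, so the device is in saturation.
k_n = μ_nC_ox · (W/L) = 4.72 mA/V².
KCL at the drain: ½ k_n (V_GS − V_TN)² = (V_DD − V_GS)/R.
Let x = V_GS − 1.21. Then 32.8 x² + x − 12.99 = 0, giving x = 0.614 V (positive root), so V_GS = 1.82 V.
I_D = (V_DD − V_GS)/R = (14.2 − 1.82) / 13.9 = 0.89 mA.

V_GS = 1.82 V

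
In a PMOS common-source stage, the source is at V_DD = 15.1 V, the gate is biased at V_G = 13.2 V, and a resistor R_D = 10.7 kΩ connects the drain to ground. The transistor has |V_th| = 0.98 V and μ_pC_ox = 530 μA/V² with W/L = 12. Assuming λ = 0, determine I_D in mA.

V_SG = V_DD − V_G = 15.1 − 13.2 = 1.9 V, so V_ov = 1.9 − 0.98 = 0.92 V.
k_p = μ_pC_ox · (W/L) = 6.36 mA/V².
Assume saturation: I_D = ½ k_p V_ov² = 0.5 × 6.36 × 0.92² = 2.69 mA, giving V_SD = V_DD − I_D R_D = 15.1 − 2.69 × 10.7 = -13.7 V.
But -13.7 V < V_ov = 0.92 V, so the device is actually in triode.
In triode I_D = k_p[V_ov V_SD − ½ V_SD²] and I_D = (V_DD − V_SD)/R_D. Equating: 34 V_SD² − 63.61 V_SD + 15.1 = 0, giving V_SD = 0.279 V (the root below V_ov).
I_D = (15.1 − 0.279) / 10.7 = 1.39 mA.

I_D = 1.39 mA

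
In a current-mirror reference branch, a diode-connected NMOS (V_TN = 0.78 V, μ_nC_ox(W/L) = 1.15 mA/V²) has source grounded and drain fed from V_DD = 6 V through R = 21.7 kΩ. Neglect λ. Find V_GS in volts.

With gate tied to drain, V_GS = V_DS ≥ V_GS − V_TN, so the device is in saturation.
KCL at the drain: ½ k_n (V_GS − V_TN)² = (V_DD − V_GS)/R.
Let x = V_GS − 0.78. Then 12.5 x² + x − 5.22 = 0, giving x = 0.608 V (positive root), so V_GS = 1.39 V.
I_D = (V_DD − V_GS)/R = (6 − 1.39) / 21.7 = 0.213 mA.

V_GS = 1.39 V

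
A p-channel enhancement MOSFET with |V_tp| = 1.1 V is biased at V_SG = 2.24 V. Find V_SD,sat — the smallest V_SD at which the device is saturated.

The boundary between triode and saturation is V_SD = V_SG − |V_tp| = V_ov.
V_ov = 2.24 − 1.1 = 1.14 V.

V_SD,sat = 1.14 V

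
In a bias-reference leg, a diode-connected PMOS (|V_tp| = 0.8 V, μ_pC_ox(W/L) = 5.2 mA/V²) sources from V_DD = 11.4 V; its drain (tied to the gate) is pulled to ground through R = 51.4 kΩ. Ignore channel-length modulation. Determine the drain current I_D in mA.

I_D = 0.201 mA

With gate tied to drain, V_SG = V_SD ≥ V_SG − |V_tp|, so the device is in saturation.
KCL at the drain: ½ k_p (V_SG − |V_tp|)² = (V_DD − V_SG)/R.
Let x = V_SG − 0.8. Then 134 x² + x − 10.6 = 0, giving x = 0.278 V (positive root), so V_SG = 1.08 V.
I_D = (V_DD − V_SG)/R = (11.4 − 1.08) / 51.4 = 0.201 mA.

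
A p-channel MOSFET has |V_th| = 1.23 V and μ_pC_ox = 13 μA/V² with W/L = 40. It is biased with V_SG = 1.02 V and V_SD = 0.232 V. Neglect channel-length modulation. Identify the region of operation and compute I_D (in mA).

V_SG = 1.02 V < |V_th| = 1.23 V, so the transistor is in cutoff.

Cutoff; I_D = 0 mA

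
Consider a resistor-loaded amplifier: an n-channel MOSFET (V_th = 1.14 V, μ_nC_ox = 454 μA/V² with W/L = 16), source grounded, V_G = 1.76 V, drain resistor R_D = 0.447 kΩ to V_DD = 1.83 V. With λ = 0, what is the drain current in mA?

V_GS = V_G = 1.76 V, so V_ov = 1.76 − 1.14 = 0.62 V.
k_n = μ_nC_ox · (W/L) = 7.264 mA/V².
Assume saturation: I_D = ½ k_n V_ov² = 0.5 × 7.264 × 0.62² = 1.4 mA, giving V_DS = V_DD − I_D R_D = 1.83 − 1.4 × 0.447 = 1.21 V.
V_DS = 1.21 V ≥ V_ov = 0.62 V, confirming saturation.

I_D = 1.40 mA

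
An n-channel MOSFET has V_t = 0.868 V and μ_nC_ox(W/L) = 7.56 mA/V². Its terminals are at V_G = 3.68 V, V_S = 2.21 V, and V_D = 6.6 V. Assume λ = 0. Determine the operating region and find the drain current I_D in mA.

V_GS = V_G − V_S = 3.68 − 2.21 = 1.47 V; V_DS = V_D − V_S = 6.6 − 2.21 = 4.39 V.
V_ov = V_GS − V_t = 1.47 − 0.868 = 0.602 V.
Since V_DS = 4.39 V ≥ V_ov = 0.602 V, the device is in saturation.
I_D = ½ k_n V_ov² = 0.5 × 7.56 × 0.602² = 1.37 mA.

Saturation; I_D = 1.37 mA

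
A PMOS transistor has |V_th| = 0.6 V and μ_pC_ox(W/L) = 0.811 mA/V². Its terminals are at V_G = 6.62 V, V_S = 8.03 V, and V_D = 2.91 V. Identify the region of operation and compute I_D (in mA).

Saturation; I_D = 0.266 mA

V_SG = V_S − V_G = 8.03 − 6.62 = 1.41 V; V_SD = V_S − V_D = 8.03 − 2.91 = 5.12 V.
V_ov = V_SG − |V_th| = 1.41 − 0.6 = 0.81 V.
Since V_SD = 5.12 V ≥ V_ov = 0.81 V, the device is in saturation.
I_D = ½ k_p V_ov² = 0.5 × 0.811 × 0.81² = 0.266 mA.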